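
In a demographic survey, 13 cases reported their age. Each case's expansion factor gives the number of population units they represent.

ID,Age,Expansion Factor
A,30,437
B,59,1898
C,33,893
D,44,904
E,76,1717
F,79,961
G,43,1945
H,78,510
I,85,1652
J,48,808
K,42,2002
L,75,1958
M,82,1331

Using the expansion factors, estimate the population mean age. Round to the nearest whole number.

Weighted sum = 1043443
Sum of weights = 17016
Weighted mean = 1043443 / 17016 = 61.321286

61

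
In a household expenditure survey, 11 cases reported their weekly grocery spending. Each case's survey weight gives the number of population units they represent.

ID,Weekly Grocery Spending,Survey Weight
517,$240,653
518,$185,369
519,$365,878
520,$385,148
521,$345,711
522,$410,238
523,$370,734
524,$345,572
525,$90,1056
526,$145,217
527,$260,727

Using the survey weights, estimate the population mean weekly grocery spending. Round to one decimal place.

Weighted sum = 1729755
Sum of weights = 653 + 369 + 878 + 148 + 711 + 238 + 734 + 572 + 1056 + 217 + 727 = 6303
Weighted mean = 1729755 / 6303 = 274.4336

274.4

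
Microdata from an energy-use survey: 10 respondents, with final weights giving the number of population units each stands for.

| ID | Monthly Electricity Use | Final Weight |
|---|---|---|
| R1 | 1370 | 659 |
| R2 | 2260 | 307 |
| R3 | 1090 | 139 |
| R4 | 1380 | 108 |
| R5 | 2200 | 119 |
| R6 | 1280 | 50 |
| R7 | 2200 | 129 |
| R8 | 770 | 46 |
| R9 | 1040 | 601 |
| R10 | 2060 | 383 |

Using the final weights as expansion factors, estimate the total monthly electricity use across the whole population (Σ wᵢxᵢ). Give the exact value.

Weighted total = 1370×659 + 2260×307 + 1090×139 + 1380×108 + 2200×119 + 1280×50 + 2200×129 + 770×46 + 1040×601 + 2060×383
  = 902830 + 693820 + 151510 + 149040 + 261800 + 64000 + 283800 + 35420 + 625040 + 788980 = 3956240

3956240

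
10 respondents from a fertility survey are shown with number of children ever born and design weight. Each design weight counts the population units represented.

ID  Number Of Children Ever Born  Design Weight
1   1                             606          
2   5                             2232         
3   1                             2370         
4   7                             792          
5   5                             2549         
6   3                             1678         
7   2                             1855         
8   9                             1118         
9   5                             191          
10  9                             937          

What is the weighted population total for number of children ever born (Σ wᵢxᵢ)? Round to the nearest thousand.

Weighted total = 1×606 + 5×2232 + 1×2370 + 7×792 + 5×2549 + 3×1678 + 2×1855 + 9×1118 + 5×191 + 9×937
  = 606 + 11160 + 2370 + 5544 + 12745 + 5034 + 3710 + 10062 + 955 + 8433 = 60619

61000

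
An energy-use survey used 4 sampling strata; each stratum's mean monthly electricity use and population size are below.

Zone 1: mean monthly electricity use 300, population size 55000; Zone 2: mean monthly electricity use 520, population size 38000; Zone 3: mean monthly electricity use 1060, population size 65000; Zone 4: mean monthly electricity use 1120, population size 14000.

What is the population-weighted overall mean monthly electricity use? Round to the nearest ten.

700

Σ Nₕ·x̄ₕ = 300×55000 + 520×38000 + 1060×65000 + 1120×14000
  = 16500000 + 19760000 + 68900000 + 15680000 = 120840000
Σ Nₕ = 55000 + 38000 + 65000 + 14000 = 172000
Overall mean = 120840000 / 172000 = 702.55814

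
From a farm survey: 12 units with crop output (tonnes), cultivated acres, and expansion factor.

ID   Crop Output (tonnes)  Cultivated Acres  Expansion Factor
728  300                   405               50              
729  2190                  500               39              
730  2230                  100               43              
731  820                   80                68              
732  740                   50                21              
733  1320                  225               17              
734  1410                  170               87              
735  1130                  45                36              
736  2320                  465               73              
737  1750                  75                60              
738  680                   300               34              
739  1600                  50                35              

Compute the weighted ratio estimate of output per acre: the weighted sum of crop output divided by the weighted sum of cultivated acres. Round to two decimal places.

Σ wᵢ·y = 300×50 + 2190×39 + 2230×43 + 820×68 + 740×21 + 1320×17 + 1410×87 + 1130×36 + 2320×73 + 1750×60 + 680×34 + 1600×35
  = 15000 + 85410 + 95890 + 55760 + 15540 + 22440 + 122670 + 40680 + 169360 + 105000 + 23120 + 56000 = 806870
Σ wᵢ·x = 405×50 + 500×39 + 100×43 + 80×68 + 50×21 + 225×17 + 170×87 + 45×36 + 465×73 + 75×60 + 300×34 + 50×35
  = 20250 + 19500 + 4300 + 5440 + 1050 + 3825 + 14790 + 1620 + 33945 + 4500 + 10200 + 1750 = 121170
Ratio = 806870 / 121170 = 6.6589915

6.66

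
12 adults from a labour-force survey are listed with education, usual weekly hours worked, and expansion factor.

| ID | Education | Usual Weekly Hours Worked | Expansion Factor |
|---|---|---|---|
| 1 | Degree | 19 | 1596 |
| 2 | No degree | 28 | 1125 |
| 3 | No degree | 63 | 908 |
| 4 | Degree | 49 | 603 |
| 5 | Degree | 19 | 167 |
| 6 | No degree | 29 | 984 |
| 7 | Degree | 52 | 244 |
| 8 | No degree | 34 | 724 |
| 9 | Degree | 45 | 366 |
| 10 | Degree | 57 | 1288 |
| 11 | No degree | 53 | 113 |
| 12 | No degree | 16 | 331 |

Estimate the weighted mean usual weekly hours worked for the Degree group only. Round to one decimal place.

Degree rows: 1, 4, 5, 7, 9, 10
Weighted sum = 19×1596 + 49×603 + 19×167 + 52×244 + 45×366 + 57×1288
  = 165618
Sum of weights = 1596 + 603 + 167 + 244 + 366 + 1288 = 4264
Weighted mean = 165618 / 4264 = 38.840994

38.8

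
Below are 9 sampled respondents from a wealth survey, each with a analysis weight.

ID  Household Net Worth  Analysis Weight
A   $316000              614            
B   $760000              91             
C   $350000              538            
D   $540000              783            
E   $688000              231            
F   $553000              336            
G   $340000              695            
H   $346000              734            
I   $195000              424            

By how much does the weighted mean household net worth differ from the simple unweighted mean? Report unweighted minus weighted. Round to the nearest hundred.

51200

Unweighted sum = 316000 + 760000 + 350000 + 540000 + 688000 + 553000 + 340000 + 346000 + 195000 = 4088000
Unweighted mean = 4088000 / 9 = 454222.22
Weighted sum = 316000×614 + 760000×91 + 350000×538 + 540000×783 + 688000×231 + 553000×336 + 340000×695 + 346000×734 + 195000×424
  = 194024000 + 69160000 + 188300000 + 422820000 + 158928000 + 185808000 + 236300000 + 253964000 + 82680000 = 1791984000
Sum of weights = 614 + 91 + 538 + 783 + 231 + 336 + 695 + 734 + 424 = 4446
Weighted mean = 1791984000 / 4446 = 403055.33
Difference (unweighted minus weighted) = 51166.892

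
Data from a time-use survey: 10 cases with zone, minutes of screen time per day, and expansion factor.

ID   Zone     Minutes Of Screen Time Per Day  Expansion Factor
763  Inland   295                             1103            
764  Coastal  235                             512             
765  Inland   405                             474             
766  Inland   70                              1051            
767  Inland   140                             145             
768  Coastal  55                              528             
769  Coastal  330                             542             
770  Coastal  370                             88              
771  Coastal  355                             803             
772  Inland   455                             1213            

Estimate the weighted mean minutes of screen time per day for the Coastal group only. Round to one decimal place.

261.2

Coastal rows: 764, 768, 769, 770, 771
Weighted sum = 235×512 + 55×528 + 330×542 + 370×88 + 355×803
  = 645845
Sum of weights = 512 + 528 + 542 + 88 + 803 = 2473
Weighted mean = 645845 / 2473 = 261.15851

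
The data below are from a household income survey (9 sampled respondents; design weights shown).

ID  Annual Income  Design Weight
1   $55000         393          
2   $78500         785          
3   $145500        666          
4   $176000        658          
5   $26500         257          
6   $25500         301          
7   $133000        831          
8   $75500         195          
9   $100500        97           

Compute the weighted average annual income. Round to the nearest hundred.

106500

Weighted sum = 55000×393 + 78500×785 + 145500×666 + 176000×658 + 26500×257 + 25500×301 + 133000×831 + 75500×195 + 100500×97
  = 445428500
Sum of weights = 393 + 785 + 666 + 658 + 257 + 301 + 831 + 195 + 97 = 4183
Weighted mean = 445428500 / 4183 = 106485.42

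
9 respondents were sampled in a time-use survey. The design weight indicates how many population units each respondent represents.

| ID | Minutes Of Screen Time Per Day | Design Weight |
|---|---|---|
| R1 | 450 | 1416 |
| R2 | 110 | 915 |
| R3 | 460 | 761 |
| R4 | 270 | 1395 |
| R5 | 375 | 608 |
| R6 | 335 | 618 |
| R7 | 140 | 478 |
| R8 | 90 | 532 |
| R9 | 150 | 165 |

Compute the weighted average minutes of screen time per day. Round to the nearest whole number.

296

Weighted sum = 450×1416 + 110×915 + 460×761 + 270×1395 + 375×608 + 335×618 + 140×478 + 90×532 + 150×165
  = 2039140
Sum of weights = 1416 + 915 + 761 + 1395 + 608 + 618 + 478 + 532 + 165 = 6888
Weighted mean = 2039140 / 6888 = 296.04239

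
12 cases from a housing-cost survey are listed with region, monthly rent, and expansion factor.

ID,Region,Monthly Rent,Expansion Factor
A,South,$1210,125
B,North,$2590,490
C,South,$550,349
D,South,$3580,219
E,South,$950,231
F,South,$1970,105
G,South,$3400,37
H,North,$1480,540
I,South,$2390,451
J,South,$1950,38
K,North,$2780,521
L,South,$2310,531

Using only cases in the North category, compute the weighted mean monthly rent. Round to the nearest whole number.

North rows: B, H, K
Weighted sum = 3516680
Sum of weights = 1551
Weighted mean = 3516680 / 1551 = 2267.363

2267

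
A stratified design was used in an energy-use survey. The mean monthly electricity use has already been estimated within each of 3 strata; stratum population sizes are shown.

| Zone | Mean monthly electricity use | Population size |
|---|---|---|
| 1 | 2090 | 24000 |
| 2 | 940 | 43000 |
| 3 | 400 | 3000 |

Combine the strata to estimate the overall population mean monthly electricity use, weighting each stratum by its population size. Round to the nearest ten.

Σ Nₕ·x̄ₕ = 2090×24000 + 940×43000 + 400×3000
  = 50160000 + 40420000 + 1200000 = 91780000
Σ Nₕ = 24000 + 43000 + 3000 = 70000
Overall mean = 91780000 / 70000 = 1311.1429

1310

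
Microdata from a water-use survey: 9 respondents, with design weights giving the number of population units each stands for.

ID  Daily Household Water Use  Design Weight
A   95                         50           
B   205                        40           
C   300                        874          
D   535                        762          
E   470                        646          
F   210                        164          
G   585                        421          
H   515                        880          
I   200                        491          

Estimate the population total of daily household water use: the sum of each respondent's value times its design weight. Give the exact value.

1818565

Weighted total = 1818565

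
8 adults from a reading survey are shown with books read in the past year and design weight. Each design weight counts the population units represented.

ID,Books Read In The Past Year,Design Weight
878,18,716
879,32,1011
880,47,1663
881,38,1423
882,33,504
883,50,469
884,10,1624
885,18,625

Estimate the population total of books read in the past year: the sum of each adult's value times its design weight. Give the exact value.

245047

Weighted total = 18×716 + 32×1011 + 47×1663 + 38×1423 + 33×504 + 50×469 + 10×1624 + 18×625
  = 12888 + 32352 + 78161 + 54074 + 16632 + 23450 + 16240 + 11250 = 245047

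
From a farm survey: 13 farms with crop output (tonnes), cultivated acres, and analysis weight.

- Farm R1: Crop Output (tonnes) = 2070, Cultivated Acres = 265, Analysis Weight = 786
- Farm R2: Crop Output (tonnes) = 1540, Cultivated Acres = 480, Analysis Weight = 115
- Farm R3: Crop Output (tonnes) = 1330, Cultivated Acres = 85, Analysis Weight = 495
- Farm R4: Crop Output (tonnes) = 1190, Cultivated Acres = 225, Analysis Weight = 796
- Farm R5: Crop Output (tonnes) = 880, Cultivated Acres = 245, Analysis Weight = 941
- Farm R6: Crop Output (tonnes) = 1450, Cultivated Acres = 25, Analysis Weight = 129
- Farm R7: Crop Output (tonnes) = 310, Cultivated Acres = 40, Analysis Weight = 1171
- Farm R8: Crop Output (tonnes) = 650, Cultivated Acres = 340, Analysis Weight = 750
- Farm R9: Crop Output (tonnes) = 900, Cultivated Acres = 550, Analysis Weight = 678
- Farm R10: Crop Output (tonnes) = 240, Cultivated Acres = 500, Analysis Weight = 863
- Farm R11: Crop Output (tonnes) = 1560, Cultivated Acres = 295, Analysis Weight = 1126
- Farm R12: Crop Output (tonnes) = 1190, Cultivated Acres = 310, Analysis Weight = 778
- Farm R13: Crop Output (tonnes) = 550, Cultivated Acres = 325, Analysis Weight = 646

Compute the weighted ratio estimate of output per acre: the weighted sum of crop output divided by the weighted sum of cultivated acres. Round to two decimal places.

Σ wᵢ·y = 9130350
Σ wᵢ·x = 2607975
Ratio = 9130350 / 2607975 = 3.5009346

3.50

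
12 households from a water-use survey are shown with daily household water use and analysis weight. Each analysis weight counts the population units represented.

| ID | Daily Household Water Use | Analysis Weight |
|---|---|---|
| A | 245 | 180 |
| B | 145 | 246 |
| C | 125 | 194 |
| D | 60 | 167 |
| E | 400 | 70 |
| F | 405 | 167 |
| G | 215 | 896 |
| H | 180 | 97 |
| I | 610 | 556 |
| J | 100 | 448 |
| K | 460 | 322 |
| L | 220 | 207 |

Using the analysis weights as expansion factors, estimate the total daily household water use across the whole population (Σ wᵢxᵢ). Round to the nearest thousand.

997000

Weighted total = 245×180 + 145×246 + 125×194 + 60×167 + 400×70 + 405×167 + 215×896 + 180×97 + 610×556 + 100×448 + 460×322 + 220×207
  = 44100 + 35670 + 24250 + 10020 + 28000 + 67635 + 192640 + 17460 + 339160 + 44800 + 148120 + 45540 = 997395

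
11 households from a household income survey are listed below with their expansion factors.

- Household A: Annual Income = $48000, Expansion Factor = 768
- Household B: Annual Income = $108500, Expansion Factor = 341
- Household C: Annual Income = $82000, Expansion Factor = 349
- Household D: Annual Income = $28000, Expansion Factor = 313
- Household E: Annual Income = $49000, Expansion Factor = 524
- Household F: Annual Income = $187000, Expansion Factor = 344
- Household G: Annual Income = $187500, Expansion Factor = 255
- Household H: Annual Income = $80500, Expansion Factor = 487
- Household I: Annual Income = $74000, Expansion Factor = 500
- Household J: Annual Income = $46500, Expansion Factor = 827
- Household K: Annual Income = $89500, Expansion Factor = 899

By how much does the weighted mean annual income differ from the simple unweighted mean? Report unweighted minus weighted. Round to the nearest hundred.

Unweighted sum = 48000 + 108500 + 82000 + 28000 + 49000 + 187000 + 187500 + 80500 + 74000 + 46500 + 89500 = 980500
Unweighted mean = 980500 / 11 = 89136.364
Weighted sum = 48000×768 + 108500×341 + 82000×349 + 28000×313 + 49000×524 + 187000×344 + 187500×255 + 80500×487 + 74000×500 + 46500×827 + 89500×899
  = 36864000 + 36998500 + 28618000 + 8764000 + 25676000 + 64328000 + 47812500 + 39203500 + 37000000 + 38455500 + 80460500 = 444180500
Sum of weights = 768 + 341 + 349 + 313 + 524 + 344 + 255 + 487 + 500 + 827 + 899 = 5607
Weighted mean = 444180500 / 5607 = 79218.923
Difference (unweighted minus weighted) = 9917.4409

9900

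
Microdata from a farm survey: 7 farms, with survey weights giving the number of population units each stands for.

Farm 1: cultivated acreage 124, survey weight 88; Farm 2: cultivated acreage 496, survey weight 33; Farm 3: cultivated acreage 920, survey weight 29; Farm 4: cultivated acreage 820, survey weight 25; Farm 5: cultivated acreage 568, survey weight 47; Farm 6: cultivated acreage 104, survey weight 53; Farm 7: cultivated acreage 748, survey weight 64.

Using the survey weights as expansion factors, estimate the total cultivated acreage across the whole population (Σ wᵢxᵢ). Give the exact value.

Weighted total = 124×88 + 496×33 + 920×29 + 820×25 + 568×47 + 104×53 + 748×64
  = 10912 + 16368 + 26680 + 20500 + 26696 + 5512 + 47872 = 154540

154540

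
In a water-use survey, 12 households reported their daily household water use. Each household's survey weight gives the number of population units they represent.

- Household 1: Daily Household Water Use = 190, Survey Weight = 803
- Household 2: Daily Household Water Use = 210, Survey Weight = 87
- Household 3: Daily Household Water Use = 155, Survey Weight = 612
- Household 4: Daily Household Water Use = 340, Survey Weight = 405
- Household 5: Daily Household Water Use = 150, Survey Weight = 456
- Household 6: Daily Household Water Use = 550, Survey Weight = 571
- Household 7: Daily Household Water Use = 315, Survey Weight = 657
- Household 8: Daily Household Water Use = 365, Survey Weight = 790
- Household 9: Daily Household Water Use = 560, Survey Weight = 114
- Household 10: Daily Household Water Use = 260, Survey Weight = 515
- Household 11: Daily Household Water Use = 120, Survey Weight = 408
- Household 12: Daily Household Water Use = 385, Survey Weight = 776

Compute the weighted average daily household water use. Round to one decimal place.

Weighted sum = 190×803 + 210×87 + 155×612 + 340×405 + 150×456 + 550×571 + 315×657 + 365×790 + 560×114 + 260×515 + 120×408 + 385×776
  = 152570 + 18270 + 94860 + 137700 + 68400 + 314050 + 206955 + 288350 + 63840 + 133900 + 48960 + 298760 = 1826615
Sum of weights = 803 + 87 + 612 + 405 + 456 + 571 + 657 + 790 + 114 + 515 + 408 + 776 = 6194
Weighted mean = 1826615 / 6194 = 294.90071

294.9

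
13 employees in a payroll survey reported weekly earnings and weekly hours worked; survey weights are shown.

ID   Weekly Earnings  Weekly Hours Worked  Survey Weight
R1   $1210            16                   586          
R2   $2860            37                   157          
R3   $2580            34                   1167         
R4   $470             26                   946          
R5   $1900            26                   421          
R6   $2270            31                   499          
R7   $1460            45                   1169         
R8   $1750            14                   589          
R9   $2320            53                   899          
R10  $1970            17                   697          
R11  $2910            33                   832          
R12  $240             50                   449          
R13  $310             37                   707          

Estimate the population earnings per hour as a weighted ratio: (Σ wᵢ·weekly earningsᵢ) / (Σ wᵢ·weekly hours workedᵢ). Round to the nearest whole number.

Σ wᵢ·y = 15490500
Σ wᵢ·x = 302286
Ratio = 15490500 / 302286 = 51.244517

51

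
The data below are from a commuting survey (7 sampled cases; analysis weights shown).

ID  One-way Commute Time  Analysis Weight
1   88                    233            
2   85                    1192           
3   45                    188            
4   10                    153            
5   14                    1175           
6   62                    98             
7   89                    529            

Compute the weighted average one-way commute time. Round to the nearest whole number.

Weighted sum = 201421
Sum of weights = 233 + 1192 + 188 + 153 + 1175 + 98 + 529 = 3568
Weighted mean = 201421 / 3568 = 56.452074

56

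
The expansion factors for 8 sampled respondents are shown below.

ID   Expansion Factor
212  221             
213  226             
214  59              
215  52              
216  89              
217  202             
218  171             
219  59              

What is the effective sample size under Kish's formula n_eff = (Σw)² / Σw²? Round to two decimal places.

Σ wᵢ = 221 + 226 + 59 + 52 + 89 + 202 + 171 + 59 = 1079
Σ wᵢ² = 48841 + 51076 + 3481 + 2704 + 7921 + 40804 + 29241 + 3481 = 187549
n_eff = 1079² / 187549 = 1164241 / 187549 = 6.2076631

6.21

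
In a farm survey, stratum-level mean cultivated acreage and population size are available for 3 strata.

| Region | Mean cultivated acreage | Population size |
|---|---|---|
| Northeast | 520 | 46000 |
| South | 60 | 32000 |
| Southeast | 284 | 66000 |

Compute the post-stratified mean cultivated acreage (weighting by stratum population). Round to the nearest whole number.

Σ Nₕ·x̄ₕ = 44584000
Σ Nₕ = 46000 + 32000 + 66000 = 144000
Overall mean = 44584000 / 144000 = 309.61111

310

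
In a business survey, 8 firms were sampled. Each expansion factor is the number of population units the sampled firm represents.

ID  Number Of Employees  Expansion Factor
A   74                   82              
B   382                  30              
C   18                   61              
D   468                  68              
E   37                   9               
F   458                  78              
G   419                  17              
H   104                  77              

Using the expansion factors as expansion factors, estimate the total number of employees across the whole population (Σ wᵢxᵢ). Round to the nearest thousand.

102000

Weighted total = 74×82 + 382×30 + 18×61 + 468×68 + 37×9 + 458×78 + 419×17 + 104×77
  = 101638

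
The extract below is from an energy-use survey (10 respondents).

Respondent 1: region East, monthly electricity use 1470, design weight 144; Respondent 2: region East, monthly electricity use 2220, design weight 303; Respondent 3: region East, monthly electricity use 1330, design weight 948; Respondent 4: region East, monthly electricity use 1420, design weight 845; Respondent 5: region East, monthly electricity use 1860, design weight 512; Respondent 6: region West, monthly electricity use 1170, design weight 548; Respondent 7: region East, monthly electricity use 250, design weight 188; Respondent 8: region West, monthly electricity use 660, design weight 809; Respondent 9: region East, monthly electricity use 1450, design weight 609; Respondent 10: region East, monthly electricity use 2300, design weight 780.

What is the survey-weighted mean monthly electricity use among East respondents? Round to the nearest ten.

1620

East rows: 1, 2, 3, 4, 5, 7, 9, 10
Weighted sum = 1470×144 + 2220×303 + 1330×948 + 1420×845 + 1860×512 + 250×188 + 1450×609 + 2300×780
  = 211680 + 672660 + 1260840 + 1199900 + 952320 + 47000 + 883050 + 1794000 = 7021450
Sum of weights = 144 + 303 + 948 + 845 + 512 + 188 + 609 + 780 = 4329
Weighted mean = 7021450 / 4329 = 1621.9566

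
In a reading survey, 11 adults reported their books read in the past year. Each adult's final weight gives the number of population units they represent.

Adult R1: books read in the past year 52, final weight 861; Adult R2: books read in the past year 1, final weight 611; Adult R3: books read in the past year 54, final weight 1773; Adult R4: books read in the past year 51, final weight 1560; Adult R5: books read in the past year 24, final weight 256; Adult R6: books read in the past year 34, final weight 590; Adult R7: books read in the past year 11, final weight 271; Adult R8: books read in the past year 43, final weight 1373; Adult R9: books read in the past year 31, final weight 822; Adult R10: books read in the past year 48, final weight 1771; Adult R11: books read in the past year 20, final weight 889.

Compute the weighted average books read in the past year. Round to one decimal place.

40.6

Weighted sum = 52×861 + 1×611 + 54×1773 + 51×1560 + 24×256 + 34×590 + 11×271 + 43×1373 + 31×822 + 48×1771 + 20×889
  = 44772 + 611 + 95742 + 79560 + 6144 + 20060 + 2981 + 59039 + 25482 + 85008 + 17780 = 437179
Sum of weights = 10777
Weighted mean = 437179 / 10777 = 40.565927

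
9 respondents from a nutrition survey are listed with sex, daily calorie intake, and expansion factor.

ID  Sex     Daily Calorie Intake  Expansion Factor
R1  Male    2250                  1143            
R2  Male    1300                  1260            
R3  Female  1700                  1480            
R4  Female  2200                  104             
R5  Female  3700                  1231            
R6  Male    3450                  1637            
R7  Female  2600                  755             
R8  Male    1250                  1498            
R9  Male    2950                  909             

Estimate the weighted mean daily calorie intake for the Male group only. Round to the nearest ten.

Male rows: R1, R2, R6, R8, R9
Weighted sum = 2250×1143 + 1300×1260 + 3450×1637 + 1250×1498 + 2950×909
  = 2571750 + 1638000 + 5647650 + 1872500 + 2681550 = 14411450
Sum of weights = 1143 + 1260 + 1637 + 1498 + 909 = 6447
Weighted mean = 14411450 / 6447 = 2235.373

2240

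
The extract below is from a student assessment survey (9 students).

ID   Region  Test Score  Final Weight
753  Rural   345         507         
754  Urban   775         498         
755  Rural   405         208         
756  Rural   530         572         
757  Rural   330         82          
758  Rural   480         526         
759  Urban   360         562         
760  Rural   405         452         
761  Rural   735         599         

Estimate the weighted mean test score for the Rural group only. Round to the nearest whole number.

Rural rows: 753, 755, 756, 757, 758, 760, 761
Weighted sum = 345×507 + 405×208 + 530×572 + 330×82 + 480×526 + 405×452 + 735×599
  = 174915 + 84240 + 303160 + 27060 + 252480 + 183060 + 440265 = 1465180
Sum of weights = 2946
Weighted mean = 1465180 / 2946 = 497.34555

497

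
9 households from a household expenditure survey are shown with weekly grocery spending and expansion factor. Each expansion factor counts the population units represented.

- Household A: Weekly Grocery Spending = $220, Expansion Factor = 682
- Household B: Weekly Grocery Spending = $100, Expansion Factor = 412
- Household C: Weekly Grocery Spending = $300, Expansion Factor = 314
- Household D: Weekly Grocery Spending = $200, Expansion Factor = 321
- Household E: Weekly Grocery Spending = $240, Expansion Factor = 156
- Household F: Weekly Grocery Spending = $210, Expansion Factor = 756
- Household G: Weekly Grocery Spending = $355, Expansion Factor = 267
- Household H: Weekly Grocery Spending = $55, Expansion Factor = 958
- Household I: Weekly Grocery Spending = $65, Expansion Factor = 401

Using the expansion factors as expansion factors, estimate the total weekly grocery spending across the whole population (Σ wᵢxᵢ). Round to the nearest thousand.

719000

Weighted total = 220×682 + 100×412 + 300×314 + 200×321 + 240×156 + 210×756 + 355×267 + 55×958 + 65×401
  = 150040 + 41200 + 94200 + 64200 + 37440 + 158760 + 94785 + 52690 + 26065 = 719380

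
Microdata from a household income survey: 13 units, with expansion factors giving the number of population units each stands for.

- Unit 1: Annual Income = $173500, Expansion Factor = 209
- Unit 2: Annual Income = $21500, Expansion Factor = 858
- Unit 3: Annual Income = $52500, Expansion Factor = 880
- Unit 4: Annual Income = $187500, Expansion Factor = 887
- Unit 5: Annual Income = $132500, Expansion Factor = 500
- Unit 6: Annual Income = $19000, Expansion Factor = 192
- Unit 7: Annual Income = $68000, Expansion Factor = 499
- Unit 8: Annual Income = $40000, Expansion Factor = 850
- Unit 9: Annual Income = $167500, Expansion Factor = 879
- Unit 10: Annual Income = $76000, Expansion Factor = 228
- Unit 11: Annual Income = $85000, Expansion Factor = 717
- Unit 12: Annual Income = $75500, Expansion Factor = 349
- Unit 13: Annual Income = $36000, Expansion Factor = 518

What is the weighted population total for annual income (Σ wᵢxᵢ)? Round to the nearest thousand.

Weighted total = 675554000

675554000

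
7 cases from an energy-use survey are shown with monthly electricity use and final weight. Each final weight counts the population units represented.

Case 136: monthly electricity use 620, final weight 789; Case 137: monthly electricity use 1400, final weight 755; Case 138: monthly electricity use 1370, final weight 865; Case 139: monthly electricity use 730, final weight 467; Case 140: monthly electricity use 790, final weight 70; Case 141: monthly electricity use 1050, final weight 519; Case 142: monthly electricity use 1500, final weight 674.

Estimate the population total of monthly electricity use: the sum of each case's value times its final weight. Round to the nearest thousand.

4683000

Weighted total = 620×789 + 1400×755 + 1370×865 + 730×467 + 790×70 + 1050×519 + 1500×674
  = 489180 + 1057000 + 1185050 + 340910 + 55300 + 544950 + 1011000 = 4683390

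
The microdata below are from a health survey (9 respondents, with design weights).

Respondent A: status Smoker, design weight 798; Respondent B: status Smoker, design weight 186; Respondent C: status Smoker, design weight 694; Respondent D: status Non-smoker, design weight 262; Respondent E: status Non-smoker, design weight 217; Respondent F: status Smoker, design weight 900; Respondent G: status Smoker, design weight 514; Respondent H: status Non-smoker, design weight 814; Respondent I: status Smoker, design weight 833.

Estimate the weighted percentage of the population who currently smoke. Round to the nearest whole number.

75

Sum of weights for 'Smoker' = 798 + 186 + 694 + 900 + 514 + 833 = 3925
Total weight = 5218
Weighted proportion = 3925 / 5218 = 0.75220391 → 75.220391%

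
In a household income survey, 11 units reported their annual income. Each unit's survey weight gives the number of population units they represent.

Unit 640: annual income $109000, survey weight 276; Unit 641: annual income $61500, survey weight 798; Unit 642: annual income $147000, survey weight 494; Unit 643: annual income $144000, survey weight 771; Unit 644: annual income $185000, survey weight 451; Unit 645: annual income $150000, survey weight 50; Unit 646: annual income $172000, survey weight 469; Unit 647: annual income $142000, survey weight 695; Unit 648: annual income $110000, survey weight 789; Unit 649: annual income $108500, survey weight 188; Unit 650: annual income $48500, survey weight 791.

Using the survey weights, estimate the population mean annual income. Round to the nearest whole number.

117576

Weighted sum = 109000×276 + 61500×798 + 147000×494 + 144000×771 + 185000×451 + 150000×50 + 172000×469 + 142000×695 + 110000×789 + 108500×188 + 48500×791
  = 678647500
Sum of weights = 276 + 798 + 494 + 771 + 451 + 50 + 469 + 695 + 789 + 188 + 791 = 5772
Weighted mean = 678647500 / 5772 = 117575.8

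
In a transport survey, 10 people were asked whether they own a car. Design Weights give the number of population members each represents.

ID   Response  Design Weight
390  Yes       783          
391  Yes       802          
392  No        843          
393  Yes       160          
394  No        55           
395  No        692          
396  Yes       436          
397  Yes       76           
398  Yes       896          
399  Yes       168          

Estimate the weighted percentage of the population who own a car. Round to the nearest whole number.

68

Sum of weights for 'Yes' = 783 + 802 + 160 + 436 + 76 + 896 + 168 = 3321
Total weight = 4911
Weighted proportion = 3321 / 4911 = 0.67623702 → 67.623702%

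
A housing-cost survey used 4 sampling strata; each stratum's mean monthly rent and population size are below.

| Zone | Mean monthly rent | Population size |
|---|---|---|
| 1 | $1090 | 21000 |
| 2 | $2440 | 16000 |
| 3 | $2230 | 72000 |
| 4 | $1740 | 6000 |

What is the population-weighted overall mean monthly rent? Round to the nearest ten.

2030

Σ Nₕ·x̄ₕ = 1090×21000 + 2440×16000 + 2230×72000 + 1740×6000
  = 232930000
Σ Nₕ = 21000 + 16000 + 72000 + 6000 = 115000
Overall mean = 232930000 / 115000 = 2025.4783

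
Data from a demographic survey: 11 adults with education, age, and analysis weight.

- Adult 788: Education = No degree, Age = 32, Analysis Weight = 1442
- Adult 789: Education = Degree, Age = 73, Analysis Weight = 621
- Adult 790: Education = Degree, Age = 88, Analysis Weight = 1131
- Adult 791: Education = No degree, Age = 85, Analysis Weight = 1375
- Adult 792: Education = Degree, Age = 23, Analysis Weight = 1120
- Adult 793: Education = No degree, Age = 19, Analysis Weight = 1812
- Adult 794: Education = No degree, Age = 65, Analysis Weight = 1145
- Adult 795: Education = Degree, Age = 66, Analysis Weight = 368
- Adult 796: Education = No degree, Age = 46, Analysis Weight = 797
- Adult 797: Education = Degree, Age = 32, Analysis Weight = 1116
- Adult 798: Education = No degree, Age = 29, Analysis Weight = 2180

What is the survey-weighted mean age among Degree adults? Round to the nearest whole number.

53

Degree rows: 789, 790, 792, 795, 797
Weighted sum = 73×621 + 88×1131 + 23×1120 + 66×368 + 32×1116
  = 230621
Sum of weights = 621 + 1131 + 1120 + 368 + 1116 = 4356
Weighted mean = 230621 / 4356 = 52.943297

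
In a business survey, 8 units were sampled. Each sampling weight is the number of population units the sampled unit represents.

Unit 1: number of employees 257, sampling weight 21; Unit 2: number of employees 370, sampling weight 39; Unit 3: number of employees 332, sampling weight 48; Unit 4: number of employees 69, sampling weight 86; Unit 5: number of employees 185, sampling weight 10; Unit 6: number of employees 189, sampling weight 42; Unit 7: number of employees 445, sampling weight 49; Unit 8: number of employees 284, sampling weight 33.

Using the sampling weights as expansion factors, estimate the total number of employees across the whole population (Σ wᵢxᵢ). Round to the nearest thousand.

83000

Weighted total = 257×21 + 370×39 + 332×48 + 69×86 + 185×10 + 189×42 + 445×49 + 284×33
  = 5397 + 14430 + 15936 + 5934 + 1850 + 7938 + 21805 + 9372 = 82662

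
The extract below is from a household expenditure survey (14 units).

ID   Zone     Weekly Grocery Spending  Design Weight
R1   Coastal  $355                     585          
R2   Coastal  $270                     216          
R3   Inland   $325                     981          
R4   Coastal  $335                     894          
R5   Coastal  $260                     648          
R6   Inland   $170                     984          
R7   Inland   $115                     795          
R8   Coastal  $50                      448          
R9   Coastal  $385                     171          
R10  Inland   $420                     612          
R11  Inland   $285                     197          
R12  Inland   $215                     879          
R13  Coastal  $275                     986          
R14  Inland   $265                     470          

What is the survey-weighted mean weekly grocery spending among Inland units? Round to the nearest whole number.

245

Inland rows: R3, R6, R7, R10, R11, R12, R14
Weighted sum = 325×981 + 170×984 + 115×795 + 420×612 + 285×197 + 215×879 + 265×470
  = 1204250
Sum of weights = 981 + 984 + 795 + 612 + 197 + 879 + 470 = 4918
Weighted mean = 1204250 / 4918 = 244.8658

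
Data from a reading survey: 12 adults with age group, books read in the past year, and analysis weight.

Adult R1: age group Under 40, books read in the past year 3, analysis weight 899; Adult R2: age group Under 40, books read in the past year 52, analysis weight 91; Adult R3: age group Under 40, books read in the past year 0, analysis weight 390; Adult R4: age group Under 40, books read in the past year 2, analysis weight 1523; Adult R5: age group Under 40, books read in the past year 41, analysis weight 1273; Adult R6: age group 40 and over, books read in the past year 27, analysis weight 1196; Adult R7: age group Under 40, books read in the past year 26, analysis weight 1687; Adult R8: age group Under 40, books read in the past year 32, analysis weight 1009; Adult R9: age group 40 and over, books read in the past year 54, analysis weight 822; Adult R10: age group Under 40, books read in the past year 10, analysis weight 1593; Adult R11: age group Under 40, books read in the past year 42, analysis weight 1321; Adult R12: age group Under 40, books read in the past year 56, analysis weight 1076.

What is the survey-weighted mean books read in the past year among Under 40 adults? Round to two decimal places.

Under 40 rows: R1, R2, R3, R4, R5, R7, R8, R10, R11, R12
Weighted sum = 270486
Sum of weights = 10862
Weighted mean = 270486 / 10862 = 24.902044

24.90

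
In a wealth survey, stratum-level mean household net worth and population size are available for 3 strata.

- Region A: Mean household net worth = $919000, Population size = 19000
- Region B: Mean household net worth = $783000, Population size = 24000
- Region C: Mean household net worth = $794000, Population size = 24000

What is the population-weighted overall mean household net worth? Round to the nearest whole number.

Σ Nₕ·x̄ₕ = 919000×19000 + 783000×24000 + 794000×24000
  = 17461000000 + 18792000000 + 19056000000 = 55309000000
Σ Nₕ = 19000 + 24000 + 24000 = 67000
Overall mean = 55309000000 / 67000 = 825507.46

825507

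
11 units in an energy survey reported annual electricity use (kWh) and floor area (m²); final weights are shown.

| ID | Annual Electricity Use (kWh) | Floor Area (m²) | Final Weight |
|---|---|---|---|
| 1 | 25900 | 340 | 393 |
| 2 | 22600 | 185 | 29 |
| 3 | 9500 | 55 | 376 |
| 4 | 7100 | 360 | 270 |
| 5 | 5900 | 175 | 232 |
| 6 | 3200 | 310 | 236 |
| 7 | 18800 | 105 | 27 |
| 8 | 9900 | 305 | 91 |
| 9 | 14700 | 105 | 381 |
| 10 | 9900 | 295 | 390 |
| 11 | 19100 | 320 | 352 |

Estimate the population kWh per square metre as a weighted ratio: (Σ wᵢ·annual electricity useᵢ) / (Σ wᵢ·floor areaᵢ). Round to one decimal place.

Σ wᵢ·y = 25900×393 + 22600×29 + 9500×376 + 7100×270 + 5900×232 + 3200×236 + 18800×27 + 9900×91 + 14700×381 + 9900×390 + 19100×352
  = 10178700 + 655400 + 3572000 + 1917000 + 1368800 + 755200 + 507600 + 900900 + 5600700 + 3861000 + 6723200 = 36040500
Σ wᵢ·x = 668910
Ratio = 36040500 / 668910 = 53.879446

53.9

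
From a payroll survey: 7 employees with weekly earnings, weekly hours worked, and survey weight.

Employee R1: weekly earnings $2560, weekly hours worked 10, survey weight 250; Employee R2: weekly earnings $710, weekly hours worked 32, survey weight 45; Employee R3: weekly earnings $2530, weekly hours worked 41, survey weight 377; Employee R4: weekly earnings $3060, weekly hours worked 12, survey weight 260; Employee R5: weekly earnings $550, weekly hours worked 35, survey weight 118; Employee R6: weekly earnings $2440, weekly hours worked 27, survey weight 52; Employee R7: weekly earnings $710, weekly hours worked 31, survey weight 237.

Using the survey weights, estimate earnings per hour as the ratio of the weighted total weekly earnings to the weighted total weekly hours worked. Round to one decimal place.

78.6

Σ wᵢ·y = 2560×250 + 710×45 + 2530×377 + 3060×260 + 550×118 + 2440×52 + 710×237
  = 2781410
Σ wᵢ·x = 10×250 + 32×45 + 41×377 + 12×260 + 35×118 + 27×52 + 31×237
  = 2500 + 1440 + 15457 + 3120 + 4130 + 1404 + 7347 = 35398
Ratio = 2781410 / 35398 = 78.575343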